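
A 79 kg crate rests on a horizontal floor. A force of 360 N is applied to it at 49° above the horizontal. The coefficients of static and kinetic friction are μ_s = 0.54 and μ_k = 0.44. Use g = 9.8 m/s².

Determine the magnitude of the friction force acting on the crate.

f ≈ 236 N

The vertical component of P reduces the normal force: N = m g − P sin α = 774.2 − 271.7 = 502.5 N.
For equilibrium, f = P cos α = 360×cos 49° = 236.2 N.
μ_s N = 0.54 × 502.5 = 271.4 N.
Since 236.2 N does not exceed the limit, the crate stays at rest and f = 236 N.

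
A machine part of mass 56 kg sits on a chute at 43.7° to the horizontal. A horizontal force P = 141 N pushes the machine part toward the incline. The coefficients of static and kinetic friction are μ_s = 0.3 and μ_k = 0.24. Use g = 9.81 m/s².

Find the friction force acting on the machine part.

f ≈ 119 N (up the incline)

Resolve perpendicular to the incline: N = m g cos θ + P sin θ = 56×9.81×cos 43.7° + 141×sin 43.7° = 494.6 N.
Parallel to the incline: P cos θ − m g sin θ = 101.9 − 379.5 = -277.6 N; the friction needed to balance this is 277.6 N acting up the slope.
The limit of static friction is μ_s N = 148.4 N.
|f_req| = 277.6 > 148.4 N → the machine part slides down the incline; f = μ_k N = 0.24 × 494.6 = 119 N.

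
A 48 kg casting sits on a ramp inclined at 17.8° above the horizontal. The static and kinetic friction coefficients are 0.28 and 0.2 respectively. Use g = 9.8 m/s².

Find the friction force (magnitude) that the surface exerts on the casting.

f ≈ 89.6 N (up the incline)

Normal force: N = m g cos θ = 48 × 9.8 × cos 17.8° = 447.9 N.
For equilibrium along the incline, friction must balance the weight component: f = m g sin θ = 143.8 N up the slope.
Static friction can supply at most μ_s N = 125.4 N.
Since |143.8| > 125.4 N, static friction cannot hold it; the casting slides down the incline and kinetic friction applies: f = μ_k N = 0.2 × 447.9 = 89.6 N.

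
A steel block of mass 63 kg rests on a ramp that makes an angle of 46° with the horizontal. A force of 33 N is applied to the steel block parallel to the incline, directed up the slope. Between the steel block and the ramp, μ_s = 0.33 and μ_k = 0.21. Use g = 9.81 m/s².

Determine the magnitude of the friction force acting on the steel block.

Perpendicular to the surface, N = m g cos θ = 63·9.81·cos 46° = 429.3 N.
For equilibrium along the incline the friction force must supply f = m g sin θ − P = 444.6 − 33 = 411.6 N (positive meaning up-slope).
Static friction can supply at most μ_s N = 141.7 N.
Since |411.6| > 141.7 N, static friction cannot hold it; the steel block slides down the incline and kinetic friction applies: f = μ_k N = 0.21 × 429.3 = 90.2 N.

f ≈ 90.2 N (up the incline)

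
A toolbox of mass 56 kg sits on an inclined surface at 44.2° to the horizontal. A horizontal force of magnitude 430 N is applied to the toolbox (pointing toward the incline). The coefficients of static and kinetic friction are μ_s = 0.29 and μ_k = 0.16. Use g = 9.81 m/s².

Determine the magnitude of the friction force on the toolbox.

The horizontal push has a component P sin θ into the surface, so N = m g cos θ + P sin θ = 393.8 + 299.8 = 693.6 N.
Along the incline, the net driving force (taking up-slope positive) is P cos θ − m g sin θ = 308.3 − 383 = -74.72 N, so equilibrium requires friction f = 74.72 N (up-slope).
Maximum static friction: μ_s N = 0.29 × 693.6 = 201.2 N.
|f_req| = 74.72 ≤ 201.2 N → the toolbox is in equilibrium; friction equals the required value.

f ≈ 74.7 N (up the incline)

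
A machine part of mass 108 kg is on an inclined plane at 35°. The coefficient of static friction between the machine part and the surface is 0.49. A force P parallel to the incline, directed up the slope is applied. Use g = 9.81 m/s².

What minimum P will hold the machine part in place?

The machine part tends to slide down (tan θ > μ_s), so at the point of impending slip friction acts up-slope at its limit: f = μ_s N.
P is parallel to the surface, so N = m g cos θ = 868 N.
Along the incline: P + μ_s N = m g sin θ, so P = 608 − 0.49×868 = 182 N.

P_min ≈ 182 N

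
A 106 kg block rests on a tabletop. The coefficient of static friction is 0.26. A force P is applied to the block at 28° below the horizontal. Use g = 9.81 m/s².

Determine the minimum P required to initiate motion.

P ≈ 355 N

N = m g + P sin α (the push presses the block into the tabletop).
At impending slip, P cos α = μ_s N = μ_s (m g + P sin α).
Solving: P (cos α − μ_s sin α) = μ_s m g → P = 0.26×1040/(cos 28° − 0.26 sin 28°) = 270/0.7609 = 355 N.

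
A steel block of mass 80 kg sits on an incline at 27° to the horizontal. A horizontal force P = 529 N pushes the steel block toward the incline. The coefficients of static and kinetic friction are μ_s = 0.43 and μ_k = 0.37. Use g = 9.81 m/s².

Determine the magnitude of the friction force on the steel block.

Normal direction: N = m g cos θ + P sin θ = 939.4 N.
Parallel to the incline: P cos θ − m g sin θ = 471.3 − 356.3 = 115.1 N; the friction needed to balance this is 115.1 N acting down the slope.
The limit of static friction is μ_s N = 404 N.
Since 115.1 N is within the 404 N limit, the steel block stays put and friction is exactly 115 N.

f ≈ 115 N (down the incline)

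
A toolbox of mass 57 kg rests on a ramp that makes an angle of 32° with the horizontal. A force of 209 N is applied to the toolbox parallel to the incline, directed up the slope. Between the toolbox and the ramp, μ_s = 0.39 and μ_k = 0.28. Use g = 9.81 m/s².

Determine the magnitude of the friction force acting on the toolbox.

f ≈ 87.3 N (up the incline)

Normal force: N = m g cos θ = 57 × 9.81 × cos 32° = 474.2 N.
For equilibrium along the incline the friction force must supply f = m g sin θ − P = 296.3 − 209 = 87.31 N (positive meaning up-slope).
Maximum static friction available: μ_s N = 0.39 × 474.2 = 184.9 N.
Since |87.31| ≤ 184.9 N, no slip — friction simply equals what equilibrium demands.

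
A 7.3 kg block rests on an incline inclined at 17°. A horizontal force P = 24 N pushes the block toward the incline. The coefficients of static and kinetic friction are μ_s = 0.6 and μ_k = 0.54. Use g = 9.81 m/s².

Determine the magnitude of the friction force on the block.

f ≈ 2.01 N (down the incline)

Resolve perpendicular to the incline: N = m g cos θ + P sin θ = 7.3×9.81×cos 17° + 24×sin 17° = 75.5 N.
Along the incline, the net driving force (taking up-slope positive) is P cos θ − m g sin θ = 22.95 − 20.94 = 2.014 N, so equilibrium requires friction f = -2.014 N (down-slope).
The limit of static friction is μ_s N = 45.3 N.
Since 2.014 N is within the 45.3 N limit, the block stays put and friction is exactly 2.01 N.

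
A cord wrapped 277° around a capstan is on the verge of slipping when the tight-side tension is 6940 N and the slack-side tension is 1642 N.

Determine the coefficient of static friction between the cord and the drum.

T₂/T₁ = e^{μβ} → μ = ln(T₂/T₁)/β.
β = 277° = 4.835 rad.
μ = ln(6940/1642)/4.835 = ln(4.227)/4.835 = 0.298.

μ ≈ 0.298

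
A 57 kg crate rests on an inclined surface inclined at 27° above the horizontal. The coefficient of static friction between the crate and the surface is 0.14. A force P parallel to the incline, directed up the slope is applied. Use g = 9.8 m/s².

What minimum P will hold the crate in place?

The crate tends to slide down (tan θ > μ_s), so at the point of impending slip friction acts up-slope at its limit: f = μ_s N.
P is parallel to the surface, so N = m g cos θ = 498 N.
Along the incline: P + μ_s N = m g sin θ, so P = 254 − 0.14×498 = 184 N.

P_min ≈ 184 N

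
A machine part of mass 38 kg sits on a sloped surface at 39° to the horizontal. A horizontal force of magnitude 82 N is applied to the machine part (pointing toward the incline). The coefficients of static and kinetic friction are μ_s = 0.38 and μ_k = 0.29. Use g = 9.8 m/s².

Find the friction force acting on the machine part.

The horizontal push has a component P sin θ into the surface, so N = m g cos θ + P sin θ = 289.4 + 51.6 = 341 N.
Parallel to the incline: P cos θ − m g sin θ = 63.73 − 234.4 = -170.6 N; the friction needed to balance this is 170.6 N acting up the slope.
Maximum static friction: μ_s N = 0.38 × 341 = 129.6 N.
|f_req| = 170.6 > 129.6 N → the machine part slides down the incline; f = μ_k N = 0.29 × 341 = 98.9 N.

f ≈ 98.9 N (up the incline)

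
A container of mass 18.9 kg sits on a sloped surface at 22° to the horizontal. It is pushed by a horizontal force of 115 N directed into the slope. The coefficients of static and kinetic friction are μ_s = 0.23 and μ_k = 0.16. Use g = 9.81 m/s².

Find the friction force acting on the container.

Resolve perpendicular to the incline: N = m g cos θ + P sin θ = 18.9×9.81×cos 22° + 115×sin 22° = 215 N.
Along the incline, the net driving force (taking up-slope positive) is P cos θ − m g sin θ = 106.6 − 69.46 = 37.17 N, so equilibrium requires friction f = -37.17 N (down-slope).
The limit of static friction is μ_s N = 49.45 N.
|f_req| = 37.17 ≤ 49.45 N → the container is in equilibrium; friction equals the required value.

f ≈ 37.2 N (down the incline)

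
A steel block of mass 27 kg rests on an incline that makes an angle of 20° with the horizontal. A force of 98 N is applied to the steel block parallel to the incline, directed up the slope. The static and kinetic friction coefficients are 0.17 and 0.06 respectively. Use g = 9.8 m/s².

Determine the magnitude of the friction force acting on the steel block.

The normal reaction is N = m g cos θ = 248.6 N.
Parallel to the incline, ΣF = 0 gives f = m g sin θ − P = 90.5 − 98 = -7.501 N (up-slope positive).
The static-friction ceiling is μ_s N = 0.17 × 248.6 = 42.27 N.
Since |-7.501| ≤ 42.27 N, the steel block remains in static equilibrium and friction takes exactly the required value.

f ≈ 7.5 N (down the incline)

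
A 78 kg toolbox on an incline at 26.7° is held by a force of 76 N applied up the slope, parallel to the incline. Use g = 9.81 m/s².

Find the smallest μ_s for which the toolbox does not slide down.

μ_s,min ≈ 0.392

N = m g cos θ = 683.6 N.
Friction must make up the shortfall along the incline: f = m g sin θ − P = 343.8 − 76 = 267.8 N.
At the threshold f = μ_s N, so μ_s,min = 267.8/683.6 = 0.392.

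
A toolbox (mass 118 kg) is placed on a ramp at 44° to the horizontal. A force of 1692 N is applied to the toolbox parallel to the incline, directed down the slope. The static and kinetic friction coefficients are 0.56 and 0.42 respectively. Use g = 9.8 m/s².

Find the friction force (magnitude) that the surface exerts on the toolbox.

f ≈ 349 N (up the incline)

The normal reaction is N = m g cos θ = 831.8 N.
Parallel to the incline, ΣF = 0 gives f = m g sin θ + P = 803.3 + 1692 = 2495 N (up-slope positive).
Static friction can supply at most μ_s N = 465.8 N.
|2495| exceeds 465.8 N, so the toolbox slips down-slope; friction is kinetic, f = μ_k N = 0.42×831.8 = 349 N.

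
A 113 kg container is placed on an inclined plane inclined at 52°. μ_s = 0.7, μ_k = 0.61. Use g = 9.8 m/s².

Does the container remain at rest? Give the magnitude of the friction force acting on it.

f ≈ 416 N

N = m g cos θ = 682 N.
Down-slope weight component: m g sin θ = 873 N.
μ_s N = 477 N.
873 > 477 N, so it slides; kinetic friction f = μ_k N = 0.61×682 = 416 N.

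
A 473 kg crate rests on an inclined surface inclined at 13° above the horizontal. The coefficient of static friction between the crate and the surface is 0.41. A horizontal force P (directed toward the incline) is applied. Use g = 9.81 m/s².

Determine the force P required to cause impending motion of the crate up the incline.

At impending motion up the slope, friction acts down-slope at its limit: f = μ_s N.
Perpendicular to the incline: N = m g cos θ + P sin θ.
Along the incline: P cos θ = m g sin θ + μ_s N = m g sin θ + μ_s (m g cos θ + P sin θ).
Solving, P (cos θ − μ_s sin θ) = m g (sin θ + μ_s cos θ), so P = 473×9.81×(sin 13° + 0.41 cos 13°)/(cos 13° − 0.41 sin 13°) = 4640×0.6244/0.8821 = 3280 N.

P ≈ 3280 N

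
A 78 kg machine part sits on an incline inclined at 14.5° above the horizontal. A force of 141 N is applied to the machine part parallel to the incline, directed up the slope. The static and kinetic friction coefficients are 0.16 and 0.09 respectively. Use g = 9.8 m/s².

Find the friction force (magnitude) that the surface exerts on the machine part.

Perpendicular to the surface, N = m g cos θ = 78·9.8·cos 14.5° = 740.1 N.
The friction needed for equilibrium is m g sin θ − P = 191.4 − 141 = 50.39 N, measured positive up-slope.
The static-friction ceiling is μ_s N = 0.16 × 740.1 = 118.4 N.
Since |50.39| ≤ 118.4 N, static friction is sufficient; f equals the required value, not μ_s N.

f ≈ 50.4 N (up the incline)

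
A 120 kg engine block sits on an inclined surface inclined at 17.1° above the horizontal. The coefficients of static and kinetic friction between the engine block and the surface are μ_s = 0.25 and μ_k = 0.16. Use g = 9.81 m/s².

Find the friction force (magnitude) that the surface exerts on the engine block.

Perpendicular to the surface, N = m g cos θ = 120·9.81·cos 17.1° = 1125 N.
Along the slope the weight component is m g sin θ = 346.1 N; friction must supply exactly this, acting up-slope.
Static friction can supply at most μ_s N = 281.3 N.
|346.1| exceeds 281.3 N, so the engine block slips down-slope; friction is kinetic, f = μ_k N = 0.16×1125 = 180 N.

f ≈ 180 N (up the incline)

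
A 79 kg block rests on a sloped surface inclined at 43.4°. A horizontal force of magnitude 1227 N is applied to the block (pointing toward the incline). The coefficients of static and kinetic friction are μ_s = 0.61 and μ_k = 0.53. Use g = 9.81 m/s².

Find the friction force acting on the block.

Resolve perpendicular to the incline: N = m g cos θ + P sin θ = 79×9.81×cos 43.4° + 1227×sin 43.4° = 1406 N.
Parallel to the incline: P cos θ − m g sin θ = 891.5 − 532.5 = 359 N; the friction needed to balance this is 359 N acting down the slope.
Maximum static friction: μ_s N = 0.61 × 1406 = 857.7 N.
|f_req| = 359 ≤ 857.7 N → the block is in equilibrium; friction equals the required value.

f ≈ 359 N (down the incline)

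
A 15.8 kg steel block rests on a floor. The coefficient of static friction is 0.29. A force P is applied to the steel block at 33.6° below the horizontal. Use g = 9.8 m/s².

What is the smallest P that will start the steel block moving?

N = m g + P sin α (the push presses the steel block into the floor).
At impending slip, P cos α = μ_s N = μ_s (m g + P sin α).
Solving: P (cos α − μ_s sin α) = μ_s m g → P = 0.29×155/(cos 33.6° − 0.29 sin 33.6°) = 44.9/0.6724 = 66.8 N.

P ≈ 66.8 N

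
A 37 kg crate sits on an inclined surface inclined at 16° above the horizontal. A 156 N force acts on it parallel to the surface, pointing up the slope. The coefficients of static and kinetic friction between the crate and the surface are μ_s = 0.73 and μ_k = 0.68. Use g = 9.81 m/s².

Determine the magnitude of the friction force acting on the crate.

Perpendicular to the surface, N = m g cos θ = 37·9.81·cos 16° = 348.9 N.
The friction needed for equilibrium is m g sin θ − P = 100 − 156 = -55.95 N, measured positive up-slope.
The static-friction ceiling is μ_s N = 0.73 × 348.9 = 254.7 N.
Since |-55.95| ≤ 254.7 N, no slip — friction simply equals what equilibrium demands.

f ≈ 56 N (down the incline)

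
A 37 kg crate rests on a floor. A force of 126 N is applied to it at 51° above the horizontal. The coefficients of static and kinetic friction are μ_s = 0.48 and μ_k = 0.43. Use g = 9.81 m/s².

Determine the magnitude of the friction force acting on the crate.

f ≈ 79.3 N

N = m g − P sin α = 363 − 126×sin 51° = 265 N.
For equilibrium, f = P cos α = 126×cos 51° = 79.29 N.
The static-friction limit is μ_s N = 127.2 N.
79.29 ≤ 127.2 N → static; friction equals the required 79.3 N.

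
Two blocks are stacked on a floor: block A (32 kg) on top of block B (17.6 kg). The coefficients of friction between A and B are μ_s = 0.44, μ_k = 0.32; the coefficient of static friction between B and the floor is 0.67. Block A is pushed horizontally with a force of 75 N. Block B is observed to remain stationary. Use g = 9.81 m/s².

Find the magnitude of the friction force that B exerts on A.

Between the blocks, N₁ = m_A g = 313.9 N.
Maximum static friction on A from B: μ_s N₁ = 0.44×313.9 = 138.1 N.
Since P = 75 N ≤ 138.1 N, A does not slip on B; friction on A equals P = 75 N.
By Newton's third law B feels 75 N forward from A. With B stationary, the floor's static friction on B balances it: f₂ = 75 N (well within μ_s(m_A+m_B)g = 326 N).

f ≈ 75 N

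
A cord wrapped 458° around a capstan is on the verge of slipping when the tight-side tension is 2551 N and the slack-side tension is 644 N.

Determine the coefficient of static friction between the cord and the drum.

μ ≈ 0.172

T₂/T₁ = e^{μβ} → μ = ln(T₂/T₁)/β.
β = 458° = 7.994 rad.
μ = ln(2551/644)/7.994 = ln(3.961)/7.994 = 0.172.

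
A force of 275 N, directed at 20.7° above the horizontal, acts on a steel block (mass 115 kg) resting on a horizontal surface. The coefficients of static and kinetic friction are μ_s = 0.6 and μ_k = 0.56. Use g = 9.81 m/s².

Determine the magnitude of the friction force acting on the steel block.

f ≈ 257 N

Vertical equilibrium gives N = m g − P sin α = 1031 N.
Horizontally, friction must balance P cos α = 257.2 N.
μ_s N = 0.6 × 1031 = 618.6 N.
Since 257.2 N does not exceed the limit, the steel block stays at rest and f = 257 N.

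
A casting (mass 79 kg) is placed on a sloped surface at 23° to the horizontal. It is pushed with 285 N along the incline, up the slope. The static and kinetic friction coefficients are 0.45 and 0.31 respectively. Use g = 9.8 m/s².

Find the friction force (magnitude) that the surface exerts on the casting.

f ≈ 17.5 N (up the incline)

Normal force: N = m g cos θ = 79 × 9.8 × cos 23° = 712.7 N.
For equilibrium along the incline the friction force must supply f = m g sin θ − P = 302.5 − 285 = 17.5 N (positive meaning up-slope).
Maximum static friction available: μ_s N = 0.45 × 712.7 = 320.7 N.
Since |17.5| ≤ 320.7 N, no slip — friction simply equals what equilibrium demands.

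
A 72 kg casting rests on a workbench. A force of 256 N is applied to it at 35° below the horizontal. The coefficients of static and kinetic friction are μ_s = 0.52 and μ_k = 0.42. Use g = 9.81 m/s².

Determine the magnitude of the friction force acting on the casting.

f ≈ 210 N

Vertical equilibrium gives N = m g + P sin α = 853.2 N.
The horizontal driving force is P cos α = 209.7 N, so equilibrium needs friction f = 209.7 N.
The static-friction limit is μ_s N = 443.6 N.
Since 209.7 N does not exceed the limit, the casting stays at rest and f = 210 N.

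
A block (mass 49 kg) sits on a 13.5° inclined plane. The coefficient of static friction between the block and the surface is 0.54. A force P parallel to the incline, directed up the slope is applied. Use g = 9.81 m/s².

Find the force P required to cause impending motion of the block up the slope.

At impending motion up the slope, friction acts down-slope at its limit: f = μ_s N.
P is parallel to the surface, so N = m g cos θ = 467 N.
Along the incline: P = m g sin θ + μ_s N = 112 + 0.54×467 = 365 N.

P ≈ 365 N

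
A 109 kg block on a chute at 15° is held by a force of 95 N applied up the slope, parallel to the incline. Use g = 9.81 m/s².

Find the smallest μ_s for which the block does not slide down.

μ_s,min ≈ 0.176

N = m g cos θ = 1033 N.
Friction must make up the shortfall along the incline: f = m g sin θ − P = 276.8 − 95 = 181.8 N.
At the threshold f = μ_s N, so μ_s,min = 181.8/1033 = 0.176.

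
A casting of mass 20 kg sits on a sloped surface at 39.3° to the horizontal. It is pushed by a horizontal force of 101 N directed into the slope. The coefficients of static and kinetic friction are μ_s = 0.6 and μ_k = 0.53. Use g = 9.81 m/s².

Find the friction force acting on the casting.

f ≈ 46.1 N (up the incline)

Resolve perpendicular to the incline: N = m g cos θ + P sin θ = 20×9.81×cos 39.3° + 101×sin 39.3° = 215.8 N.
Parallel to the incline: P cos θ − m g sin θ = 78.16 − 124.3 = -46.11 N; the friction needed to balance this is 46.11 N acting up the slope.
The limit of static friction is μ_s N = 129.5 N.
Since 46.11 N is within the 129.5 N limit, the casting stays put and friction is exactly 46.1 N.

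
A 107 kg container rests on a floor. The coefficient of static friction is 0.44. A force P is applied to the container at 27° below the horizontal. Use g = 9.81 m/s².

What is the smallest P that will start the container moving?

P ≈ 668 N

N = m g + P sin α (the push presses the container into the floor).
At impending slip, P cos α = μ_s N = μ_s (m g + P sin α).
Solving: P (cos α − μ_s sin α) = μ_s m g → P = 0.44×1050/(cos 27° − 0.44 sin 27°) = 462/0.6913 = 668 N.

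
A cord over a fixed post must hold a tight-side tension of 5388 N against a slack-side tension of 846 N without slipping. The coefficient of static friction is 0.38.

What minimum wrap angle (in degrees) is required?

β_min ≈ 279°

T₂/T₁ = e^{μβ} → β = ln(T₂/T₁)/μ.
β = ln(5388/846)/0.38 = 1.851/0.38 = 4.872 rad.
In degrees: β = 4.872 × 180/π = 279°.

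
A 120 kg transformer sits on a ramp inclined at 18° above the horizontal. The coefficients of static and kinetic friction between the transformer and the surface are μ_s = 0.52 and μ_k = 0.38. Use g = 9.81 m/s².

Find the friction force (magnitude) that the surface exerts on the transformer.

The normal reaction is N = m g cos θ = 1120 N.
Along the slope the weight component is m g sin θ = 363.8 N; friction must supply exactly this, acting up-slope.
The static-friction ceiling is μ_s N = 0.52 × 1120 = 582.2 N.
Since |363.8| ≤ 582.2 N, no slip — friction simply equals what equilibrium demands.

f ≈ 364 N (up the incline)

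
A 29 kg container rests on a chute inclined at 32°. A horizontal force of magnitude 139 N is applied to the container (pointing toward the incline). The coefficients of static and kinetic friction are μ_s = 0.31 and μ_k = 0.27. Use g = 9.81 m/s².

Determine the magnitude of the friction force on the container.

f ≈ 32.9 N (up the incline)

Normal direction: N = m g cos θ + P sin θ = 314.9 N.
Parallel to the incline: P cos θ − m g sin θ = 117.9 − 150.8 = -32.88 N; the friction needed to balance this is 32.88 N acting up the slope.
The limit of static friction is μ_s N = 97.63 N.
Since 32.88 N is within the 97.63 N limit, the container stays put and friction is exactly 32.9 N.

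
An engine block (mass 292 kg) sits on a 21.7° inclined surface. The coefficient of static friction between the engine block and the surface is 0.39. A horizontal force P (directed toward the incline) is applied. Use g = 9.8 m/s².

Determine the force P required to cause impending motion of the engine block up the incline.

At impending motion up the slope, friction acts down-slope at its limit: f = μ_s N.
Perpendicular to the incline: N = m g cos θ + P sin θ.
Along the incline: P cos θ = m g sin θ + μ_s N = m g sin θ + μ_s (m g cos θ + P sin θ).
Solving, P (cos θ − μ_s sin θ) = m g (sin θ + μ_s cos θ), so P = 292×9.8×(sin 21.7° + 0.39 cos 21.7°)/(cos 21.7° − 0.39 sin 21.7°) = 2860×0.7321/0.7849 = 2670 N.

P ≈ 2670 N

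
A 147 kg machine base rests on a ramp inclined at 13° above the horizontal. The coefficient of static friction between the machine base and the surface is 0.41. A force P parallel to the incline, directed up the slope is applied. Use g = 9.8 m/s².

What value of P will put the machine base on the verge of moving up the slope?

At impending motion up the slope, friction acts down-slope at its limit: f = μ_s N.
P is parallel to the surface, so N = m g cos θ = 1400 N.
Along the incline: P = m g sin θ + μ_s N = 324 + 0.41×1400 = 900 N.

P ≈ 900 N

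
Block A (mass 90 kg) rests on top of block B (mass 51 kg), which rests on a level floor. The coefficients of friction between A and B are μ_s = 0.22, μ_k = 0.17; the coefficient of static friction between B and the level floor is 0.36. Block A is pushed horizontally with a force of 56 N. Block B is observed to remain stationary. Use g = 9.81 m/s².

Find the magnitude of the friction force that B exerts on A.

The normal force B exerts on A is simply A's weight, N₁ = 882.9 N.
Maximum static friction on A from B: μ_s N₁ = 0.22×882.9 = 194.2 N.
P = 56 N is within that limit, so A and B move together (both at rest); the A–B friction is simply f₁ = P = 56 N.
B experiences an equal 56 N forward from A (third law). B is in equilibrium, so the floor supplies f₂ = 56 N of static friction (limit μ_s(m_A+m_B)g = 498 N, not exceeded).

f ≈ 56 N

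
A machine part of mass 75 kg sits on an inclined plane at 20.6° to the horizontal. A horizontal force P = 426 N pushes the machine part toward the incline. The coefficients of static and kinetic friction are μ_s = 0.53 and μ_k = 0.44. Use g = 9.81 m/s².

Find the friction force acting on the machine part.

Normal direction: N = m g cos θ + P sin θ = 838.6 N.
Along the incline, the net driving force (taking up-slope positive) is P cos θ − m g sin θ = 398.8 − 258.9 = 139.9 N, so equilibrium requires friction f = -139.9 N (down-slope).
Maximum static friction: μ_s N = 0.53 × 838.6 = 444.5 N.
|f_req| = 139.9 ≤ 444.5 N → the machine part is in equilibrium; friction equals the required value.

f ≈ 140 N (down the incline)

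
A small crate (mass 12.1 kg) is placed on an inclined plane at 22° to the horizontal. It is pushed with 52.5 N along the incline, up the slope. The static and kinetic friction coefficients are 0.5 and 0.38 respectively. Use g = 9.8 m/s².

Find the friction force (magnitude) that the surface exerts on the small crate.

f ≈ 8.08 N (down the incline)

Perpendicular to the surface, N = m g cos θ = 12.1·9.8·cos 22° = 109.9 N.
For equilibrium along the incline the friction force must supply f = m g sin θ − P = 44.42 − 52.5 = -8.079 N (positive meaning up-slope).
Static friction can supply at most μ_s N = 54.97 N.
Since |-8.079| ≤ 54.97 N, the small crate remains in static equilibrium and friction takes exactly the required value.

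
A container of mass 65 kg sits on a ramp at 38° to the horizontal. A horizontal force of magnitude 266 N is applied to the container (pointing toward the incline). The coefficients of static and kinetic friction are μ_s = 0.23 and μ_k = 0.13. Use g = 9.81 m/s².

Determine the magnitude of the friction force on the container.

f ≈ 86.6 N (up the incline)

Resolve perpendicular to the incline: N = m g cos θ + P sin θ = 65×9.81×cos 38° + 266×sin 38° = 666.2 N.
Parallel to the incline: P cos θ − m g sin θ = 209.6 − 392.6 = -183 N; the friction needed to balance this is 183 N acting up the slope.
Maximum static friction: μ_s N = 0.23 × 666.2 = 153.2 N.
The required 183 N exceeds the static limit, so the container slides down-slope and f = μ_k N = 0.13×666.2 = 86.6 N.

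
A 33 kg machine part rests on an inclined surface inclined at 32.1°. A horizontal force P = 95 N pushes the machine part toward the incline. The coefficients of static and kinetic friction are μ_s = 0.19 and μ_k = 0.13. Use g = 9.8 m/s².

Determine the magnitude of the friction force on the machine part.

f ≈ 42.2 N (up the incline)

Normal direction: N = m g cos θ + P sin θ = 324.4 N.
Parallel to the incline: P cos θ − m g sin θ = 80.48 − 171.9 = -91.38 N; the friction needed to balance this is 91.38 N acting up the slope.
Maximum static friction: μ_s N = 0.19 × 324.4 = 61.64 N.
|f_req| = 91.38 > 61.64 N → the machine part slides down the incline; f = μ_k N = 0.13 × 324.4 = 42.2 N.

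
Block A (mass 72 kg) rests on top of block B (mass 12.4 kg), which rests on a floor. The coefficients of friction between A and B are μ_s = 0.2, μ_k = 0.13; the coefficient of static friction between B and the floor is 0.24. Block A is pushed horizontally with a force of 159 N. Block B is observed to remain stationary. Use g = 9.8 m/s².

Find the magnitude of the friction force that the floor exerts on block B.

Between the blocks, N₁ = m_A g = 705.6 N.
Maximum static friction on A from B: μ_s N₁ = 0.2×705.6 = 141.1 N.
P = 159 N exceeds that limit, so A slips over B and the interface friction becomes kinetic: f₁ = μ_k N₁ = 0.13×705.6 = 91.7 N.
By Newton's third law B feels 91.7 N forward from A. With B stationary, the floor's static friction on B balances it: f₂ = 91.7 N (well within μ_s(m_A+m_B)g = 198.5 N).

f ≈ 91.7 N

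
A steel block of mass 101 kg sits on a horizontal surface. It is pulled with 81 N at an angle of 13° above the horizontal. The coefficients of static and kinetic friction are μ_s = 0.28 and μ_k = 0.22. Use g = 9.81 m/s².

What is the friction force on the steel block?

The vertical component of P reduces the normal force: N = m g − P sin α = 990.8 − 18.22 = 972.6 N.
The horizontal driving force is P cos α = 78.92 N, so equilibrium needs friction f = 78.92 N.
μ_s N = 0.28 × 972.6 = 272.3 N.
78.92 ≤ 272.3 N → static; friction equals the required 78.9 N.

f ≈ 78.9 N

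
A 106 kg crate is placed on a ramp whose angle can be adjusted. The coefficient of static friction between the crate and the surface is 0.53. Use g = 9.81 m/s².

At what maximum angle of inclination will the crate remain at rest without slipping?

At the slip threshold, m g sin θ = μ_s · m g cos θ, so tan θ = μ_s.
θ_max = arctan(0.53) = 27.9°.

θ_max ≈ 27.9°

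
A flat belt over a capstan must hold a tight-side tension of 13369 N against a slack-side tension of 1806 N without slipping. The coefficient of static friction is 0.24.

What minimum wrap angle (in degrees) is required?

β_min ≈ 478°

T₂/T₁ = e^{μβ} → β = ln(T₂/T₁)/μ.
β = ln(13369/1806)/0.24 = 2.002/0.24 = 8.341 rad.
In degrees: β = 8.341 × 180/π = 478°.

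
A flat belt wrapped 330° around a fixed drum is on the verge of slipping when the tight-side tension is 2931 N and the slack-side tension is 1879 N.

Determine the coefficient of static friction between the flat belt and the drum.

T₂/T₁ = e^{μβ} → μ = ln(T₂/T₁)/β.
β = 330° = 5.76 rad.
μ = ln(2931/1879)/5.76 = ln(1.56)/5.76 = 0.0772.

μ ≈ 0.0772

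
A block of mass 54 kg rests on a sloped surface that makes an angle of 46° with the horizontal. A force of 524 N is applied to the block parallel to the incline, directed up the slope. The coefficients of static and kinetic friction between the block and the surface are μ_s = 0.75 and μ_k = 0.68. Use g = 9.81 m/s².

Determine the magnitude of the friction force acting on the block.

f ≈ 143 N (down the incline)

Perpendicular to the surface, N = m g cos θ = 54·9.81·cos 46° = 368 N.
The friction needed for equilibrium is m g sin θ − P = 381.1 − 524 = -142.9 N, measured positive up-slope.
Maximum static friction available: μ_s N = 0.75 × 368 = 276 N.
Since |-142.9| ≤ 276 N, no slip — friction simply equals what equilibrium demands.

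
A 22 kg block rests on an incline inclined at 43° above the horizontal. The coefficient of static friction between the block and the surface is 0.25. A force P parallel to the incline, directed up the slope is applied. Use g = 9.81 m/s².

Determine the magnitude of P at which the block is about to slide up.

P ≈ 187 N

At impending motion up the slope, friction acts down-slope at its limit: f = μ_s N.
P is parallel to the surface, so N = m g cos θ = 158 N.
Along the incline: P = m g sin θ + μ_s N = 147 + 0.25×158 = 187 N.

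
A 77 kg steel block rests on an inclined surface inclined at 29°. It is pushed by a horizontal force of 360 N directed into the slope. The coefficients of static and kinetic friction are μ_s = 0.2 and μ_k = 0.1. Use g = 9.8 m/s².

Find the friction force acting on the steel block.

Normal direction: N = m g cos θ + P sin θ = 834.5 N.
Parallel to the incline: P cos θ − m g sin θ = 314.9 − 365.8 = -50.97 N; the friction needed to balance this is 50.97 N acting up the slope.
Maximum static friction: μ_s N = 0.2 × 834.5 = 166.9 N.
Since 50.97 N is within the 166.9 N limit, the steel block stays put and friction is exactly 51 N.

f ≈ 51 N (up the incline)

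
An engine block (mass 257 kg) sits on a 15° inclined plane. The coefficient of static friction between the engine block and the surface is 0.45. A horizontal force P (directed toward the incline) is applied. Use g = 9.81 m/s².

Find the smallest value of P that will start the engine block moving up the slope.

At impending motion up the slope, friction acts down-slope at its limit: f = μ_s N.
Perpendicular to the incline: N = m g cos θ + P sin θ.
Along the incline: P cos θ = m g sin θ + μ_s N = m g sin θ + μ_s (m g cos θ + P sin θ).
Solving, P (cos θ − μ_s sin θ) = m g (sin θ + μ_s cos θ), so P = 257×9.81×(sin 15° + 0.45 cos 15°)/(cos 15° − 0.45 sin 15°) = 2520×0.6935/0.8495 = 2060 N.

P ≈ 2060 N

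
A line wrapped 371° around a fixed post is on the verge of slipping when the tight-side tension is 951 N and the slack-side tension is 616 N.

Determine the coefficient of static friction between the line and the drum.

T₂/T₁ = e^{μβ} → μ = ln(T₂/T₁)/β.
β = 371° = 6.475 rad.
μ = ln(951/616)/6.475 = ln(1.544)/6.475 = 0.0671.

μ ≈ 0.0671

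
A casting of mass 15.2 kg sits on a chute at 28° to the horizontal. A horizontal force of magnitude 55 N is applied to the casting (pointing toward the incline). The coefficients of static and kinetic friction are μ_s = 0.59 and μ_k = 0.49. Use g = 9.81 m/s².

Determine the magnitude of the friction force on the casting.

The horizontal push has a component P sin θ into the surface, so N = m g cos θ + P sin θ = 131.7 + 25.82 = 157.5 N.
Along the incline, the net driving force (taking up-slope positive) is P cos θ − m g sin θ = 48.56 − 70 = -21.44 N, so equilibrium requires friction f = 21.44 N (up-slope).
The limit of static friction is μ_s N = 92.91 N.
Since 21.44 N is within the 92.91 N limit, the casting stays put and friction is exactly 21.4 N.

f ≈ 21.4 N (up the incline)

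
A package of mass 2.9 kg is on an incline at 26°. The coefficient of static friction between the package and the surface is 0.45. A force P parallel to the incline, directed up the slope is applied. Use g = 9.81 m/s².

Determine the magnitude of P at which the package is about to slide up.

P ≈ 24 N

At impending motion up the slope, friction acts down-slope at its limit: f = μ_s N.
P is parallel to the surface, so N = m g cos θ = 25.6 N.
Along the incline: P = m g sin θ + μ_s N = 12.5 + 0.45×25.6 = 24 N.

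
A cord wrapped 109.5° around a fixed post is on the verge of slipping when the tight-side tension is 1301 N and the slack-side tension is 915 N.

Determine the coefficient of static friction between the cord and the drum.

μ ≈ 0.184

T₂/T₁ = e^{μβ} → μ = ln(T₂/T₁)/β.
β = 109.5° = 1.911 rad.
μ = ln(1301/915)/1.911 = ln(1.422)/1.911 = 0.184.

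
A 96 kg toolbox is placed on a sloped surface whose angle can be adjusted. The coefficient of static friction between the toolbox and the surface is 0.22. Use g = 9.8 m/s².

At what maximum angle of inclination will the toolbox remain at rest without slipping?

θ_max ≈ 12.4°

At the slip threshold, m g sin θ = μ_s · m g cos θ, so tan θ = μ_s.
θ_max = arctan(0.22) = 12.4°.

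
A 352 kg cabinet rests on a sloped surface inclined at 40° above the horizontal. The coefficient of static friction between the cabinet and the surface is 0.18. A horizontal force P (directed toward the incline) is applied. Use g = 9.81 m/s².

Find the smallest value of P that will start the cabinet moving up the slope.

At impending motion up the slope, friction acts down-slope at its limit: f = μ_s N.
Perpendicular to the incline: N = m g cos θ + P sin θ.
Along the incline: P cos θ = m g sin θ + μ_s N = m g sin θ + μ_s (m g cos θ + P sin θ).
Solving, P (cos θ − μ_s sin θ) = m g (sin θ + μ_s cos θ), so P = 352×9.81×(sin 40° + 0.18 cos 40°)/(cos 40° − 0.18 sin 40°) = 3450×0.7807/0.6503 = 4150 N.

P ≈ 4150 N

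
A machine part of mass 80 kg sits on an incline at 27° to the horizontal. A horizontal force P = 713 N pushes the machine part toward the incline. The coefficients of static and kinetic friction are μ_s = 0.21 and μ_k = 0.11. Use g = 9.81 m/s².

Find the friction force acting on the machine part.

f ≈ 113 N (down the incline)

The horizontal push has a component P sin θ into the surface, so N = m g cos θ + P sin θ = 699.3 + 323.7 = 1023 N.
Along the incline, the net driving force (taking up-slope positive) is P cos θ − m g sin θ = 635.3 − 356.3 = 279 N, so equilibrium requires friction f = -279 N (down-slope).
The limit of static friction is μ_s N = 214.8 N.
|f_req| = 279 > 214.8 N → the machine part slides up the incline; f = μ_k N = 0.11 × 1023 = 113 N.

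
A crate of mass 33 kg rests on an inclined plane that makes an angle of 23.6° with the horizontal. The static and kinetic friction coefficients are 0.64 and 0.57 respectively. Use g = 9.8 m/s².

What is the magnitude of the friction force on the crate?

f ≈ 129 N (up the incline)

Normal force: N = m g cos θ = 33 × 9.8 × cos 23.6° = 296.4 N.
Along the slope the weight component is m g sin θ = 129.5 N; friction must supply exactly this, acting up-slope.
Static friction can supply at most μ_s N = 189.7 N.
Since |129.5| ≤ 189.7 N, no slip — friction simply equals what equilibrium demands.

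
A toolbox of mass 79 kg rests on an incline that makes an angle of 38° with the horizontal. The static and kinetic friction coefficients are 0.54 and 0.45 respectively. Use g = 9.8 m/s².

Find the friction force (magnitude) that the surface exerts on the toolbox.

f ≈ 275 N (up the incline)

Perpendicular to the surface, N = m g cos θ = 79·9.8·cos 38° = 610.1 N.
Along the slope the weight component is m g sin θ = 476.6 N; friction must supply exactly this, acting up-slope.
The static-friction ceiling is μ_s N = 0.54 × 610.1 = 329.4 N.
|476.6| exceeds 329.4 N, so the toolbox slips down-slope; friction is kinetic, f = μ_k N = 0.45×610.1 = 275 N.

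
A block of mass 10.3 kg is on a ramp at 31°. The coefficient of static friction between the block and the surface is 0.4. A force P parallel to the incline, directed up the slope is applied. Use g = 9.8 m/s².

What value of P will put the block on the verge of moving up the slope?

P ≈ 86.6 N

At impending motion up the slope, friction acts down-slope at its limit: f = μ_s N.
P is parallel to the surface, so N = m g cos θ = 86.5 N.
Along the incline: P = m g sin θ + μ_s N = 52 + 0.4×86.5 = 86.6 N.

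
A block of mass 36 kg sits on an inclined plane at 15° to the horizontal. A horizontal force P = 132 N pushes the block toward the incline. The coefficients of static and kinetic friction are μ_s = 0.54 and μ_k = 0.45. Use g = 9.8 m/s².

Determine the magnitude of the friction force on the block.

Normal direction: N = m g cos θ + P sin θ = 374.9 N.
Along the incline, the net driving force (taking up-slope positive) is P cos θ − m g sin θ = 127.5 − 91.31 = 36.19 N, so equilibrium requires friction f = -36.19 N (down-slope).
The limit of static friction is μ_s N = 202.5 N.
|f_req| = 36.19 ≤ 202.5 N → the block is in equilibrium; friction equals the required value.

f ≈ 36.2 N (down the incline)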